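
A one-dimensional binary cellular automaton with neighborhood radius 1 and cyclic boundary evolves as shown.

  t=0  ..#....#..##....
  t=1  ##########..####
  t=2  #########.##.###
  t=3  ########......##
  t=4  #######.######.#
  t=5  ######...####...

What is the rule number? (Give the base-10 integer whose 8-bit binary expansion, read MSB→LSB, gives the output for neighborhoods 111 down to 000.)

  ### -> #   bit 7 = 1  t=1,i=0
  ##. -> .   bit 6 = 0  t=0,i=11
  #.# -> .   bit 5 = 0  t=2,i=9
  #.. -> #   bit 4 = 1  t=0,i=3
  .## -> .   bit 3 = 0  t=0,i=10
  .#. -> #   bit 2 = 1  t=0,i=2
  ..# -> #   bit 1 = 1  t=0,i=1
  ... -> #   bit 0 = 1  t=0,i=0
  bits 10010111 = 151

151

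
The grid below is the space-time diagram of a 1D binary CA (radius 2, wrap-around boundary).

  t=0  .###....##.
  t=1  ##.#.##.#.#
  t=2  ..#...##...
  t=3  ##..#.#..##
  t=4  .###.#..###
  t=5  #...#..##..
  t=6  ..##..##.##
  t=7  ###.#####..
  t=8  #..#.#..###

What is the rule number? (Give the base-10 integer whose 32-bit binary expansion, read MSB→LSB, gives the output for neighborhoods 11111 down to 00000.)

  ##### -> .   bit 31 = 0  t=7,i=6
  ####. -> .   bit 30 = 0  t=3,i=0
  ###.# -> .   bit 29 = 0  t=1,i=1
  ###.. -> #   bit 28 = 1  t=0,i=3
  ##.## -> #   bit 27 = 1  t=4,i=0
  ##.#. -> #   bit 26 = 1  t=1,i=2
  ##..# -> #   bit 25 = 1  t=0,i=10
  ##... -> .   bit 24 = 0  t=0,i=4
  #.### -> .   bit 23 = 0  t=1,i=10
  #.##. -> .   bit 22 = 0  t=1,i=5
  #.#.# -> .   bit 21 = 0  t=1,i=3
  #.#.. -> .   bit 20 = 0  t=3,i=6
  #..## -> #   bit 19 = 1  t=0,i=0
  #..#. -> #   bit 18 = 1  t=3,i=3
  #...# -> #   bit 17 = 1  t=2,i=4
  #.... -> #   bit 16 = 1  t=0,i=5
  .#### -> #   bit 15 = 1  t=3,i=10
  .###. -> .   bit 14 = 0  t=0,i=2
  .##.# -> #   bit 13 = 1  t=1,i=6
  .##.. -> .   bit 12 = 0  t=0,i=9
  .#.## -> .   bit 11 = 0  t=1,i=4
  .#.#. -> #   bit 10 = 1  t=3,i=5
  .#..# -> .   bit 9 = 0  t=3,i=7
  .#... -> .   bit 8 = 0  t=2,i=3
  ..### -> #   bit 7 = 1  t=0,i=1
  ..##. -> #   bit 6 = 1  t=0,i=8
  ..#.# -> .   bit 5 = 0  t=3,i=4
  ..#.. -> .   bit 4 = 0  t=2,i=2
  ...## -> .   bit 3 = 0  t=0,i=7
  ...#. -> #   bit 2 = 1  t=2,i=1
  ....# -> #   bit 1 = 1  t=0,i=6
  ..... -> #   bit 0 = 1  t=2,i=10
  bits 00011110000011111010010011000111 = 504341703

504341703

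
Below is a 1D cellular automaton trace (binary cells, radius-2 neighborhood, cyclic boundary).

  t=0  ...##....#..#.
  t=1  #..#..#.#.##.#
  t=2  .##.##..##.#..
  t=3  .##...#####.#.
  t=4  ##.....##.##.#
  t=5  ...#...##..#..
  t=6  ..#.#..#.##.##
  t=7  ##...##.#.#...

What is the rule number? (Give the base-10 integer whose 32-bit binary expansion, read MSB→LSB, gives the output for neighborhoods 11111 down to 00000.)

  [31] ##### => #  t=3,i=8
  [30] ####. => .  t=3,i=9
  [29] ###.# => #  t=3,i=10
  [28] ###.. => .  t=4,i=1
  [27] ##.## => .  t=1,i=12
  [26] ##.#. => #  t=2,i=10
  [25] ##..# => #  t=1,i=1
  [24] ##... => .  t=0,i=5
  [23] #.### => .  t=4,i=13
  [22] #.##. => .  t=1,i=10
  [21] #.#.# => #  t=1,i=8
  [20] #.#.. => .  t=2,i=11
  [19] #..## => #  t=2,i=7
  [18] #..#. => #  t=0,i=11
  [17] #...# => .  t=2,i=13
  [16] #.... => #  t=0,i=0
  [15] .#### => #  t=3,i=7
  [14] .###. => .  t=4,i=0
  [13] .##.# => #  t=1,i=11
  [12] .##.. => .  t=0,i=4
  [11] .#.## => #  t=1,i=9
  [10] .#.#. => .  t=1,i=7
  [9] .#..# => #  t=0,i=10
  [8] .#... => #  t=0,i=13
  [7] ..### => .  t=3,i=6
  [6] ..##. => #  t=0,i=3
  [5] ..#.# => .  t=1,i=6
  [4] ..#.. => .  t=0,i=9
  [3] ...## => .  t=0,i=2
  [2] ...#. => #  t=0,i=8
  [1] ....# => .  t=0,i=1
  [0] ..... => .  t=4,i=4
  bits 10100110001011011010101101000100 = 2788010820

2788010820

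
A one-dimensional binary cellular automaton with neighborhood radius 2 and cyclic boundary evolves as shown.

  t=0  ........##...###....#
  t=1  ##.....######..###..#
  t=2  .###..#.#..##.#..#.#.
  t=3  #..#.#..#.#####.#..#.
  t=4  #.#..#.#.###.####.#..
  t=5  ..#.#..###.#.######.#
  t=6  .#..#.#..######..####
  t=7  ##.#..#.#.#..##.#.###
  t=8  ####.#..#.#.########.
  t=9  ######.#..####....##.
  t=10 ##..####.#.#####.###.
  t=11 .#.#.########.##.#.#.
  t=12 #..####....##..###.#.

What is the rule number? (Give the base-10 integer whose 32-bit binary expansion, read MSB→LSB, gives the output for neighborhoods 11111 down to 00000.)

  #####|.  b31=0 t=1,i=9
  ####.|#  b30=1 t=1,i=11
  ###.#|#  b29=1 t=3,i=14
  ###..|#  b28=1 t=0,i=15
  ##.##|.  b27=0 t=4,i=12
  ##.#.|#  b26=1 t=2,i=13
  ##..#|.  b25=0 t=1,i=13
  ##...|#  b24=1 t=0,i=10
  #.###|#  b23=1 t=3,i=10
  #.##.|.  b22=0 t=10,i=0
  #.#.#|#  b21=1 t=4,i=7
  #.#..|#  b20=1 t=2,i=8
  #..##|#  b19=1 t=1,i=14
  #..#.|#  b18=1 t=2,i=5
  #...#|#  b17=1 t=0,i=11
  #....|#  b16=1 t=0,i=1
  .####|#  b15=1 t=1,i=8
  .###.|.  b14=0 t=0,i=14
  .##.#|#  b13=1 t=2,i=12
  .##..|#  b12=1 t=0,i=9
  .#.##|#  b11=1 t=3,i=9
  .#.#.|.  b10=0 t=2,i=7
  .#..#|.  b9=0 t=2,i=9
  .#...|#  b8=1 t=0,i=0
  ..###|.  b7=0 t=0,i=13
  ..##.|#  b6=1 t=0,i=8
  ..#.#|.  b5=0 t=2,i=6
  ..#..|#  b4=1 t=0,i=20
  ...##|#  b3=1 t=0,i=7
  ...#.|.  b2=0 t=0,i=19
  ....#|.  b1=0 t=0,i=6
  .....|.  b0=0 t=0,i=2
  bits 01110101101111111011100101011000 = 1975499096

1975499096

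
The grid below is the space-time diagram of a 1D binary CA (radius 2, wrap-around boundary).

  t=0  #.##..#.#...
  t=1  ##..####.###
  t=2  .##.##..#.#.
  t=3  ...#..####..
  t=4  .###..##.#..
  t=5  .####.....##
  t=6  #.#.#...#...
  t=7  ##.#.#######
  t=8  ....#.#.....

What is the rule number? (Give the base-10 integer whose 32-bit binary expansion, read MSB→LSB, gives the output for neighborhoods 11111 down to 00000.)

436653494

  [31] ##### => .  t=1,i=11
  [30] ####. => .  t=1,i=0
  [29] ###.# => .  t=1,i=7
  [28] ###.. => #  t=1,i=1
  [27] ##.## => #  t=1,i=8
  [26] ##.#. => .  t=4,i=8
  [25] ##..# => #  t=0,i=4
  [24] ##... => .  t=3,i=10
  [23] #.### => .  t=1,i=9
  [22] #.##. => .  t=0,i=2
  [21] #.#.# => .  t=6,i=2
  [20] #.#.. => .  t=0,i=8
  [19] #..## => .  t=1,i=3
  [18] #..#. => #  t=0,i=5
  [17] #...# => #  t=0,i=10
  [16] #.... => .  t=3,i=11
  [15] .#### => #  t=1,i=5
  [14] .###. => #  t=4,i=2
  [13] .##.# => .  t=2,i=2
  [12] .##.. => .  t=0,i=3
  [11] .#.## => #  t=0,i=1
  [10] .#.#. => #  t=0,i=7
  [9] .#..# => .  t=2,i=11
  [8] .#... => #  t=0,i=9
  [7] ..### => #  t=1,i=4
  [6] ..##. => .  t=2,i=1
  [5] ..#.# => #  t=0,i=0
  [4] ..#.. => #  t=3,i=3
  [3] ...## => .  t=4,i=0
  [2] ...#. => #  t=0,i=11
  [1] ....# => #  t=3,i=1
  [0] ..... => .  t=3,i=0
  bits 00011010000001101100110110110110 = 436653494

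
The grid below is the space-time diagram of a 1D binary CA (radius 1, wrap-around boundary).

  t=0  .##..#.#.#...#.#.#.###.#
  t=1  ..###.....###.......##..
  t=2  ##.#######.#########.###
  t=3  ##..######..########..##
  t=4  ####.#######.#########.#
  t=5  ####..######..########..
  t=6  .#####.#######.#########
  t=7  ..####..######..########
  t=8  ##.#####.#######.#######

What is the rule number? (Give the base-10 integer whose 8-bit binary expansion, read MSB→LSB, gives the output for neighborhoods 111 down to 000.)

  ###|#  b7=1 t=0,i=20
  ##.|#  b6=1 t=0,i=2
  #.#|.  b5=0 t=0,i=0
  #..|#  b4=1 t=0,i=3
  .##|.  b3=0 t=0,i=1
  .#.|.  b2=0 t=0,i=5
  ..#|#  b1=1 t=0,i=4
  ...|#  b0=1 t=0,i=11
  bits 11010011 = 211

211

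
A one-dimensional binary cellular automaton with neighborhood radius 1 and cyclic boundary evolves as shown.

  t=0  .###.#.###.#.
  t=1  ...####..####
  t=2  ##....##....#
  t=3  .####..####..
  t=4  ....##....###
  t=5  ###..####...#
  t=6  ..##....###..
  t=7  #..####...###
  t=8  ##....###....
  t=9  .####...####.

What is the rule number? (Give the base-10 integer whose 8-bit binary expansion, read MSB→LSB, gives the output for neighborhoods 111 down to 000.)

  nb ###: next=.  (t=0,i=2, bit7=0)
  nb ##.: next=#  (t=0,i=3, bit6=1)
  nb #.#: next=#  (t=0,i=4, bit5=1)
  nb #..: next=#  (t=0,i=12, bit4=1)
  nb .##: next=.  (t=0,i=1, bit3=0)
  nb .#.: next=#  (t=0,i=5, bit2=1)
  nb ..#: next=.  (t=0,i=0, bit1=0)
  nb ...: next=#  (t=1,i=1, bit0=1)
  bits 01110101 = 117

117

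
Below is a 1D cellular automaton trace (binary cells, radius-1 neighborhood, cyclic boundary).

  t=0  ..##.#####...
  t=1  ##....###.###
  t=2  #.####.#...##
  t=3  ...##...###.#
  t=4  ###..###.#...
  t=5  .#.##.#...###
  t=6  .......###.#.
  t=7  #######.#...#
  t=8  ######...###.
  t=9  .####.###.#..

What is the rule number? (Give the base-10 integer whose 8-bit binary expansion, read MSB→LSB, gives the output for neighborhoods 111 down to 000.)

147

  nb ###: next=#  (t=0,i=6, bit7=1)
  nb ##.: next=.  (t=0,i=3, bit6=0)
  nb #.#: next=.  (t=0,i=4, bit5=0)
  nb #..: next=#  (t=0,i=10, bit4=1)
  nb .##: next=.  (t=0,i=2, bit3=0)
  nb .#.: next=.  (t=2,i=7, bit2=0)
  nb ..#: next=#  (t=0,i=1, bit1=1)
  nb ...: next=#  (t=0,i=0, bit0=1)
  bits 10010011 = 147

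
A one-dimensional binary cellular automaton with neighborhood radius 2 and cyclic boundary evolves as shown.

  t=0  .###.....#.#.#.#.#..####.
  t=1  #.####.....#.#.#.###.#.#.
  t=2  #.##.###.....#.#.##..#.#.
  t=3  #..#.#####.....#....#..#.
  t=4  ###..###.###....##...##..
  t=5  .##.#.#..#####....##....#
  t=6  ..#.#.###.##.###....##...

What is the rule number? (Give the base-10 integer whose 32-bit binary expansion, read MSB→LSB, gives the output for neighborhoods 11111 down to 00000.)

  ##### -> #   bit 31 = 1  t=3,i=7
  ####. -> .   bit 30 = 0  t=0,i=22
  ###.# -> .   bit 29 = 0  t=1,i=19
  ###.. -> #   bit 28 = 1  t=0,i=3
  ##.## -> .   bit 27 = 0  t=2,i=4
  ##.#. -> .   bit 26 = 0  t=1,i=20
  ##..# -> .   bit 25 = 0  t=0,i=24
  ##... -> #   bit 24 = 1  t=0,i=4
  #.### -> #   bit 23 = 1  t=1,i=2
  #.##. -> .   bit 22 = 0  t=2,i=2
  #.#.# -> #   bit 21 = 1  t=0,i=11
  #.#.. -> #   bit 20 = 1  t=0,i=17
  #..## -> #   bit 19 = 1  t=0,i=0
  #..#. -> #   bit 18 = 1  t=2,i=20
  #...# -> #   bit 17 = 1  t=4,i=19
  #.... -> #   bit 16 = 1  t=0,i=5
  .#### -> #   bit 15 = 1  t=0,i=21
  .###. -> #   bit 14 = 1  t=0,i=2
  .##.# -> #   bit 13 = 1  t=2,i=3
  .##.. -> .   bit 12 = 0  t=2,i=18
  .#.## -> .   bit 11 = 0  t=1,i=1
  .#.#. -> .   bit 10 = 0  t=0,i=10
  .#..# -> #   bit 9 = 1  t=0,i=18
  .#... -> #   bit 8 = 1  t=3,i=16
  ..### -> .   bit 7 = 0  t=0,i=1
  ..##. -> .   bit 6 = 0  t=4,i=16
  ..#.# -> .   bit 5 = 0  t=0,i=9
  ..#.. -> .   bit 4 = 0  t=3,i=15
  ...## -> .   bit 3 = 0  t=4,i=15
  ...#. -> .   bit 2 = 0  t=0,i=8
  ....# -> .   bit 1 = 0  t=0,i=7
  ..... -> .   bit 0 = 0  t=0,i=6
  bits 10010001101111111110001100000000 = 2445271808

2445271808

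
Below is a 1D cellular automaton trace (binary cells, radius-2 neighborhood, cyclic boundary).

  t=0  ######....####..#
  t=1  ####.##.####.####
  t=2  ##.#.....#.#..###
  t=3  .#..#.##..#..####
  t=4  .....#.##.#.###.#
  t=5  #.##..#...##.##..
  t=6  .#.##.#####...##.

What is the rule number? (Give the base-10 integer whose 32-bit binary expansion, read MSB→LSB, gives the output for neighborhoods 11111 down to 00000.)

  [31] ##### => #  t=0,i=1
  [30] ####. => .  t=0,i=4
  [29] ###.# => #  t=1,i=3
  [28] ###.. => #  t=0,i=5
  [27] ##.## => .  t=1,i=4
  [26] ##.#. => .  t=2,i=2
  [25] ##..# => #  t=0,i=14
  [24] ##... => #  t=0,i=6
  [23] #.### => .  t=1,i=8
  [22] #.##. => .  t=1,i=5
  [21] #.#.# => #  t=4,i=10
  [20] #.#.. => .  t=2,i=3
  [19] #..## => #  t=0,i=15
  [18] #..#. => .  t=3,i=3
  [17] #...# => #  t=5,i=8
  [16] #.... => .  t=0,i=7
  [15] .#### => #  t=0,i=0
  [14] .###. => #  t=4,i=13
  [13] .##.# => .  t=1,i=6
  [12] .##.. => #  t=3,i=7
  [11] .#.## => #  t=3,i=5
  [10] .#.#. => #  t=2,i=10
  [9] .#..# => .  t=2,i=12
  [8] .#... => #  t=2,i=4
  [7] ..### => #  t=0,i=10
  [6] ..##. => #  t=5,i=10
  [5] ..#.# => .  t=2,i=9
  [4] ..#.. => #  t=3,i=10
  [3] ...## => #  t=0,i=9
  [2] ...#. => .  t=2,i=8
  [1] ....# => #  t=0,i=8
  [0] ..... => #  t=2,i=6
  bits 10110011001010101101110111011011 = 3005930971

3005930971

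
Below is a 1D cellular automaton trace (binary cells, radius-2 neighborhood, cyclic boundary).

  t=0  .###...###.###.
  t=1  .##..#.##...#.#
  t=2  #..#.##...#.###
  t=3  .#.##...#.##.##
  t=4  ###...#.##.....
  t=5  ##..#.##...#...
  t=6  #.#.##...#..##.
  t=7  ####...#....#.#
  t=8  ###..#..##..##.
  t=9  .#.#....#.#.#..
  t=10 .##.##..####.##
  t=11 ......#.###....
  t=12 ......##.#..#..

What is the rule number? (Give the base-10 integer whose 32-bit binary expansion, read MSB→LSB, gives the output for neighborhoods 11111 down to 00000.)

3324235232

  [31] ##### => #  t=7,i=1
  [30] ####. => #  t=2,i=14
  [29] ###.# => .  t=0,i=9
  [28] ###.. => .  t=0,i=3
  [27] ##.## => .  t=0,i=10
  [26] ##.#. => #  t=3,i=0
  [25] ##..# => #  t=0,i=14
  [24] ##... => .  t=0,i=4
  [23] #.### => .  t=0,i=11
  [22] #.##. => .  t=1,i=1
  [21] #.#.# => #  t=1,i=14
  [20] #.#.. => .  t=9,i=3
  [19] #..## => .  t=0,i=0
  [18] #..#. => .  t=1,i=4
  [17] #...# => #  t=0,i=5
  [16] #.... => #  t=4,i=11
  [15] .#### => #  t=2,i=13
  [14] .###. => #  t=0,i=2
  [13] .##.# => .  t=3,i=11
  [12] .##.. => .  t=1,i=2
  [11] .#.## => #  t=1,i=0
  [10] .#.#. => #  t=1,i=13
  [9] .#..# => .  t=6,i=10
  [8] .#... => #  t=5,i=12
  [7] ..### => #  t=0,i=1
  [6] ..##. => #  t=5,i=0
  [5] ..#.# => #  t=1,i=5
  [4] ..#.. => .  t=5,i=11
  [3] ...## => .  t=0,i=6
  [2] ...#. => .  t=1,i=11
  [1] ....# => .  t=4,i=13
  [0] ..... => .  t=4,i=12
  bits 11000110001000111100110111100000 = 3324235232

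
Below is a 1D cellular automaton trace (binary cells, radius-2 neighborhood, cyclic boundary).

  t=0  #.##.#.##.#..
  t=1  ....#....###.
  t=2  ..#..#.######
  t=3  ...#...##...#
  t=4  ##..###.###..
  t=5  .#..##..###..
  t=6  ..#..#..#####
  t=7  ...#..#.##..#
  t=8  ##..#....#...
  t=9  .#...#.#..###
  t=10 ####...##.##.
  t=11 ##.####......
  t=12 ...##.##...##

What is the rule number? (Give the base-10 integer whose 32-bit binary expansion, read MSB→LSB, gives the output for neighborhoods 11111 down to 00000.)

  ##### -> .   bit 31 = 0  t=2,i=9
  ####. -> .   bit 30 = 0  t=2,i=11
  ###.# -> .   bit 29 = 0  t=4,i=6
  ###.. -> #   bit 28 = 1  t=1,i=11
  ##.## -> .   bit 27 = 0  t=4,i=7
  ##.#. -> #   bit 26 = 1  t=0,i=4
  ##..# -> .   bit 25 = 0  t=2,i=0
  ##... -> #   bit 24 = 1  t=1,i=12
  #.### -> #   bit 23 = 1  t=2,i=7
  #.##. -> .   bit 22 = 0  t=0,i=2
  #.#.# -> .   bit 21 = 0  t=0,i=5
  #.#.. -> #   bit 20 = 1  t=0,i=10
  #..## -> .   bit 19 = 0  t=4,i=3
  #..#. -> .   bit 18 = 0  t=0,i=12
  #...# -> #   bit 17 = 1  t=3,i=1
  #.... -> .   bit 16 = 0  t=1,i=0
  .#### -> #   bit 15 = 1  t=2,i=8
  .###. -> #   bit 14 = 1  t=1,i=10
  .##.# -> .   bit 13 = 0  t=0,i=3
  .##.. -> #   bit 12 = 1  t=3,i=8
  .#.## -> .   bit 11 = 0  t=0,i=1
  .#.#. -> .   bit 10 = 0  t=9,i=6
  .#..# -> #   bit 9 = 1  t=0,i=11
  .#... -> #   bit 8 = 1  t=1,i=5
  ..### -> #   bit 7 = 1  t=1,i=9
  ..##. -> .   bit 6 = 0  t=3,i=7
  ..#.# -> .   bit 5 = 0  t=0,i=0
  ..#.. -> .   bit 4 = 0  t=1,i=4
  ...## -> #   bit 3 = 1  t=1,i=8
  ...#. -> .   bit 2 = 0  t=1,i=3
  ....# -> #   bit 1 = 1  t=1,i=2
  ..... -> .   bit 0 = 0  t=1,i=1
  bits 00010101100100101101001110001010 = 361943946

361943946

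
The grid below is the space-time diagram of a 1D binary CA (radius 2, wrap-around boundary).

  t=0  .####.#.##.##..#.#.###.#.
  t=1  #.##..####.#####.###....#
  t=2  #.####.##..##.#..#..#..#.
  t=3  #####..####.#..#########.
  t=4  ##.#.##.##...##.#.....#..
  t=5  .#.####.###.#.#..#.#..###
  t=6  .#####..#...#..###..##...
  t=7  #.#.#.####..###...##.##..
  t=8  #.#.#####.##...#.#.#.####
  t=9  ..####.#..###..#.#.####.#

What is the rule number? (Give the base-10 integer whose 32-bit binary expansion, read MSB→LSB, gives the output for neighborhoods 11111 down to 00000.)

  [31] ##### => .  t=1,i=13
  [30] ####. => #  t=0,i=3
  [29] ###.# => .  t=0,i=4
  [28] ###.. => .  t=1,i=19
  [27] ##.## => .  t=0,i=10
  [26] ##.#. => .  t=0,i=5
  [25] ##..# => #  t=0,i=13
  [24] ##... => #  t=1,i=20
  [23] #.### => #  t=0,i=19
  [22] #.##. => #  t=0,i=8
  [21] #.#.# => #  t=0,i=6
  [20] #.#.. => .  t=0,i=23
  [19] #..## => #  t=0,i=0
  [18] #..#. => #  t=0,i=14
  [17] #...# => .  t=4,i=11
  [16] #.... => .  t=1,i=21
  [15] .#### => #  t=0,i=2
  [14] .###. => .  t=0,i=20
  [13] .##.# => #  t=0,i=9
  [12] .##.. => #  t=0,i=12
  [11] .#.## => #  t=0,i=7
  [10] .#.#. => .  t=0,i=16
  [9] .#..# => #  t=0,i=24
  [8] .#... => #  t=4,i=17
  [7] ..### => .  t=0,i=1
  [6] ..##. => .  t=1,i=24
  [5] ..#.# => #  t=0,i=15
  [4] ..#.. => #  t=2,i=17
  [3] ...## => #  t=1,i=23
  [2] ...#. => .  t=4,i=21
  [1] ....# => .  t=1,i=22
  [0] ..... => #  t=4,i=19
  bits 01000011111011001011101100111001 = 1139587897

1139587897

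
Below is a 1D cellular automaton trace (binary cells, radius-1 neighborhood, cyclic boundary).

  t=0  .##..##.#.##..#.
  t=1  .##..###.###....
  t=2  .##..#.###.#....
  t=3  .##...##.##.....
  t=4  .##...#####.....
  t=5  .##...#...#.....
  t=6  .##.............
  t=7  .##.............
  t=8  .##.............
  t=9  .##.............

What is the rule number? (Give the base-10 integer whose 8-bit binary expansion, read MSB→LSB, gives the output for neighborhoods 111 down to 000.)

104

  [7] ### => .  t=1,i=6
  [6] ##. => #  t=0,i=2
  [5] #.# => #  t=0,i=7
  [4] #.. => .  t=0,i=3
  [3] .## => #  t=0,i=1
  [2] .#. => .  t=0,i=8
  [1] ..# => .  t=0,i=0
  [0] ... => .  t=1,i=13
  bits 01101000 = 104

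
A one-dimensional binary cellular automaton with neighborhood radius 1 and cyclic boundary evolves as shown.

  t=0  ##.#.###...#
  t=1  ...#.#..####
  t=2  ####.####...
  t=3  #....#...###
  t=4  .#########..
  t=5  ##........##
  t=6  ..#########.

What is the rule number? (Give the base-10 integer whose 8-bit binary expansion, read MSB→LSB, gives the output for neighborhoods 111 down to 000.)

  [7] ### => .  t=0,i=0
  [6] ##. => .  t=0,i=1
  [5] #.# => .  t=0,i=2
  [4] #.. => #  t=0,i=8
  [3] .## => #  t=0,i=5
  [2] .#. => #  t=0,i=3
  [1] ..# => #  t=0,i=10
  [0] ... => #  t=0,i=9
  bits 00011111 = 31

31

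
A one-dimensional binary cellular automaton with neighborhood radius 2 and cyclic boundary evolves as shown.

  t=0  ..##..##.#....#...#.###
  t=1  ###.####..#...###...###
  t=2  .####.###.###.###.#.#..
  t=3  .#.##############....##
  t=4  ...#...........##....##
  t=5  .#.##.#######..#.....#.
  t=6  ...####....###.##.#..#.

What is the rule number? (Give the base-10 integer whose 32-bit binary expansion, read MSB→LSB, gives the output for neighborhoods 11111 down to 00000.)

  nb #####: next=.  (t=1,i=0, bit31=0)
  nb ####.: next=#  (t=1,i=1, bit30=1)
  nb ###.#: next=#  (t=1,i=2, bit29=1)
  nb ###..: next=#  (t=0,i=22, bit28=1)
  nb ##.##: next=#  (t=1,i=3, bit27=1)
  nb ##.#.: next=.  (t=0,i=8, bit26=0)
  nb ##..#: next=#  (t=0,i=0, bit25=1)
  nb ##...: next=.  (t=1,i=17, bit24=0)
  nb #.###: next=#  (t=0,i=20, bit23=1)
  nb #.##.: next=#  (t=5,i=3, bit22=1)
  nb #.#.#: next=.  (t=2,i=18, bit21=0)
  nb #.#..: next=.  (t=0,i=9, bit20=0)
  nb #..##: next=#  (t=0,i=1, bit19=1)
  nb #..#.: next=.  (t=1,i=9, bit18=0)
  nb #...#: next=#  (t=0,i=16, bit17=1)
  nb #....: next=.  (t=0,i=11, bit16=0)
  nb .####: next=.  (t=1,i=5, bit15=0)
  nb .###.: next=#  (t=0,i=21, bit14=1)
  nb .##.#: next=#  (t=0,i=7, bit13=1)
  nb .##..: next=.  (t=0,i=3, bit12=0)
  nb .#.##: next=.  (t=0,i=19, bit11=0)
  nb .#.#.: next=.  (t=2,i=19, bit10=0)
  nb .#..#: next=.  (t=5,i=22, bit9=0)
  nb .#...: next=#  (t=0,i=10, bit8=1)
  nb ..###: next=#  (t=1,i=14, bit7=1)
  nb ..##.: next=#  (t=0,i=2, bit6=1)
  nb ..#.#: next=.  (t=0,i=18, bit5=0)
  nb ..#..: next=#  (t=0,i=14, bit4=1)
  nb ...##: next=.  (t=1,i=13, bit3=0)
  nb ...#.: next=.  (t=0,i=13, bit2=0)
  nb ....#: next=.  (t=0,i=12, bit1=0)
  nb .....: next=#  (t=4,i=6, bit0=1)
  bits 01111010110010100110000111010001 = 2060083665

2060083665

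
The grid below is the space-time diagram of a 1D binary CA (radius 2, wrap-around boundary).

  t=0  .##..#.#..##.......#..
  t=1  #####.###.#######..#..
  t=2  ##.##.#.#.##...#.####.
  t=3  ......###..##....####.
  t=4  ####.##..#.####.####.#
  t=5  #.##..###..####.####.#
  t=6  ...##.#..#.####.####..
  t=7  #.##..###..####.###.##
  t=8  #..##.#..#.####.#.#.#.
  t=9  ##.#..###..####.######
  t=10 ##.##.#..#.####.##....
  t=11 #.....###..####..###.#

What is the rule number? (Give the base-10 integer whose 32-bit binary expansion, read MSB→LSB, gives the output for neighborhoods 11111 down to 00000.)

1672845017

  [31] ##### => .  t=1,i=2
  [30] ####. => #  t=1,i=3
  [29] ###.# => #  t=1,i=4
  [28] ###.. => .  t=1,i=16
  [27] ##.## => .  t=1,i=5
  [26] ##.#. => .  t=2,i=5
  [25] ##..# => #  t=0,i=3
  [24] ##... => #  t=0,i=12
  [23] #.### => #  t=1,i=6
  [22] #.##. => .  t=2,i=0
  [21] #.#.# => #  t=2,i=6
  [20] #.#.. => #  t=0,i=7
  [19] #..## => .  t=0,i=9
  [18] #..#. => #  t=0,i=4
  [17] #...# => .  t=0,i=21
  [16] #.... => #  t=0,i=13
  [15] .#### => #  t=1,i=1
  [14] .###. => .  t=1,i=7
  [13] .##.# => .  t=2,i=1
  [12] .##.. => #  t=0,i=2
  [11] .#.## => .  t=2,i=9
  [10] .#.#. => #  t=0,i=6
  [9] .#..# => #  t=0,i=8
  [8] .#... => .  t=0,i=20
  [7] ..### => #  t=1,i=0
  [6] ..##. => #  t=0,i=1
  [5] ..#.# => .  t=0,i=5
  [4] ..#.. => #  t=0,i=19
  [3] ...## => #  t=0,i=0
  [2] ...#. => .  t=0,i=18
  [1] ....# => .  t=0,i=17
  [0] ..... => #  t=0,i=14
  bits 01100011101101011001011011011001 = 1672845017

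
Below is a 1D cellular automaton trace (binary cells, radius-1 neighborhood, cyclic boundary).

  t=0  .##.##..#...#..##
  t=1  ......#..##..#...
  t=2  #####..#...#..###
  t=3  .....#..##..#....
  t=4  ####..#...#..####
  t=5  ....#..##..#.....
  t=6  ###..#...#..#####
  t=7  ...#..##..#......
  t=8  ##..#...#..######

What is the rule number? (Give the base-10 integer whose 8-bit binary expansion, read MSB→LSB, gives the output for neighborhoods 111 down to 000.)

17

  nb ###: next=.  (t=2,i=0, bit7=0)
  nb ##.: next=.  (t=0,i=2, bit6=0)
  nb #.#: next=.  (t=0,i=0, bit5=0)
  nb #..: next=#  (t=0,i=6, bit4=1)
  nb .##: next=.  (t=0,i=1, bit3=0)
  nb .#.: next=.  (t=0,i=8, bit2=0)
  nb ..#: next=.  (t=0,i=7, bit1=0)
  nb ...: next=#  (t=0,i=10, bit0=1)
  bits 00010001 = 17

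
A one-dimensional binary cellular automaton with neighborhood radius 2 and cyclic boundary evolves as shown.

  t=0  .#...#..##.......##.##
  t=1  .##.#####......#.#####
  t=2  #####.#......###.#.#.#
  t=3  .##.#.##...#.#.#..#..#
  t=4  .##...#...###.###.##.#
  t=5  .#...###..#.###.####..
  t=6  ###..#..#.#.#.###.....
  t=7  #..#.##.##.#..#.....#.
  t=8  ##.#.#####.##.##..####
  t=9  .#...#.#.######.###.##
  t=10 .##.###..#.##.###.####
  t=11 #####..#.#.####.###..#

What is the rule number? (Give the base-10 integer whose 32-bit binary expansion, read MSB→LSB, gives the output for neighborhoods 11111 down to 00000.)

  [31] ##### => #  t=1,i=6
  [30] ####. => .  t=1,i=7
  [29] ###.# => #  t=1,i=21
  [28] ###.. => .  t=1,i=8
  [27] ##.## => #  t=0,i=19
  [26] ##.#. => .  t=0,i=0
  [25] ##..# => #  t=5,i=8
  [24] ##... => .  t=0,i=10
  [23] #.### => #  t=1,i=4
  [22] #.##. => #  t=0,i=20
  [21] #.#.# => .  t=2,i=17
  [20] #.#.. => #  t=0,i=1
  [19] #..## => #  t=0,i=7
  [18] #..#. => .  t=3,i=17
  [17] #...# => .  t=0,i=3
  [16] #.... => .  t=0,i=11
  [15] .#### => .  t=1,i=5
  [14] .###. => .  t=2,i=14
  [13] .##.# => #  t=0,i=18
  [12] .##.. => .  t=0,i=9
  [11] .#.## => .  t=1,i=16
  [10] .#.#. => #  t=2,i=18
  [9] .#..# => #  t=0,i=6
  [8] .#... => #  t=0,i=2
  [7] ..### => #  t=2,i=13
  [6] ..##. => #  t=0,i=8
  [5] ..#.# => #  t=1,i=15
  [4] ..#.. => #  t=0,i=5
  [3] ...## => .  t=0,i=16
  [2] ...#. => #  t=0,i=4
  [1] ....# => #  t=0,i=15
  [0] ..... => .  t=0,i=12
  bits 10101010110110000010011111110110 = 2866292726

2866292726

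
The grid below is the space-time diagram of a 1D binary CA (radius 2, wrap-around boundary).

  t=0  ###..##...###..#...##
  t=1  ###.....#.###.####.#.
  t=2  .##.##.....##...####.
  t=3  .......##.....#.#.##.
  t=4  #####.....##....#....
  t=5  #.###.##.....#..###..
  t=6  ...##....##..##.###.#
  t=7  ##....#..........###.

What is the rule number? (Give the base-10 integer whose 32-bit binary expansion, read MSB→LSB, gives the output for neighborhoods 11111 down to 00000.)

4096213905

  [31] ##### => #  t=0,i=0
  [30] ####. => #  t=0,i=1
  [29] ###.# => #  t=1,i=12
  [28] ###.. => #  t=0,i=2
  [27] ##.## => .  t=1,i=13
  [26] ##.#. => #  t=1,i=18
  [25] ##..# => .  t=0,i=3
  [24] ##... => .  t=0,i=7
  [23] #.### => .  t=1,i=0
  [22] #.##. => .  t=2,i=4
  [21] #.#.# => #  t=1,i=19
  [20] #.#.. => .  t=6,i=20
  [19] #..## => .  t=0,i=4
  [18] #..#. => #  t=0,i=14
  [17] #...# => #  t=0,i=8
  [16] #.... => #  t=1,i=4
  [15] .#### => .  t=0,i=20
  [14] .###. => #  t=0,i=11
  [13] .##.# => .  t=2,i=2
  [12] .##.. => .  t=0,i=6
  [11] .#.## => .  t=1,i=9
  [10] .#.#. => .  t=3,i=15
  [9] .#..# => #  t=5,i=14
  [8] .#... => #  t=0,i=16
  [7] ..### => #  t=0,i=10
  [6] ..##. => .  t=0,i=5
  [5] ..#.# => .  t=1,i=8
  [4] ..#.. => #  t=0,i=15
  [3] ...## => .  t=0,i=9
  [2] ...#. => .  t=1,i=7
  [1] ....# => .  t=1,i=6
  [0] ..... => #  t=1,i=5
  bits 11110100001001110100001110010001 = 4096213905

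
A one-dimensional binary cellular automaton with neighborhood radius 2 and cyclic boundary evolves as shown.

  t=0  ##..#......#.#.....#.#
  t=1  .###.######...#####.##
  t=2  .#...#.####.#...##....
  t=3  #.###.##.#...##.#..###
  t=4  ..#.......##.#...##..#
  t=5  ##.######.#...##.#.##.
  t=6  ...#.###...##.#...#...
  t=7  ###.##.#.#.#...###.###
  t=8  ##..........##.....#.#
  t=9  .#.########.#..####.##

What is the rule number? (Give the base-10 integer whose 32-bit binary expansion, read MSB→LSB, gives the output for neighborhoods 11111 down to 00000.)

  ##### -> #   bit 31 = 1  t=1,i=7
  ####. -> #   bit 30 = 1  t=1,i=9
  ###.# -> .   bit 29 = 0  t=1,i=3
  ###.. -> #   bit 28 = 1  t=0,i=1
  ##.## -> .   bit 27 = 0  t=1,i=0
  ##.#. -> .   bit 26 = 0  t=2,i=11
  ##..# -> #   bit 25 = 1  t=0,i=2
  ##... -> .   bit 24 = 0  t=1,i=11
  #.### -> #   bit 23 = 1  t=0,i=21
  #.##. -> .   bit 22 = 0  t=1,i=20
  #.#.# -> .   bit 21 = 0  t=5,i=17
  #.#.. -> .   bit 20 = 0  t=0,i=13
  #..## -> #   bit 19 = 1  t=3,i=18
  #..#. -> #   bit 18 = 1  t=0,i=3
  #...# -> #   bit 17 = 1  t=1,i=12
  #.... -> #   bit 16 = 1  t=0,i=6
  .#### -> .   bit 15 = 0  t=1,i=6
  .###. -> .   bit 14 = 0  t=0,i=0
  .##.# -> .   bit 13 = 0  t=1,i=21
  .##.. -> .   bit 12 = 0  t=2,i=17
  .#.## -> #   bit 11 = 1  t=0,i=20
  .#.#. -> .   bit 10 = 0  t=0,i=12
  .#..# -> #   bit 9 = 1  t=3,i=17
  .#... -> #   bit 8 = 1  t=0,i=5
  ..### -> .   bit 7 = 0  t=1,i=14
  ..##. -> #   bit 6 = 1  t=2,i=16
  ..#.# -> .   bit 5 = 0  t=0,i=11
  ..#.. -> .   bit 4 = 0  t=0,i=4
  ...## -> .   bit 3 = 0  t=1,i=13
  ...#. -> #   bit 2 = 1  t=0,i=10
  ....# -> #   bit 1 = 1  t=0,i=9
  ..... -> #   bit 0 = 1  t=0,i=7
  bits 11010010100011110000101101000111 = 3532589895

3532589895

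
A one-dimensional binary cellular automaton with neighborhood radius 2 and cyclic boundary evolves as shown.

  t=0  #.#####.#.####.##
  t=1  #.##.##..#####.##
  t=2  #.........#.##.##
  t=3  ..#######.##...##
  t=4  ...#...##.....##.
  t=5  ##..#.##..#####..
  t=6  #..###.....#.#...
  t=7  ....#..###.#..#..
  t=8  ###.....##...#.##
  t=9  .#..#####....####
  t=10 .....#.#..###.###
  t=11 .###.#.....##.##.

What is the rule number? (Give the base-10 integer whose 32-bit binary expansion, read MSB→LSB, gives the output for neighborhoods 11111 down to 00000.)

1619380587

  ##### -> .   bit 31 = 0  t=0,i=4
  ####. -> #   bit 30 = 1  t=0,i=5
  ###.# -> #   bit 29 = 1  t=0,i=0
  ###.. -> .   bit 28 = 0  t=2,i=0
  ##.## -> .   bit 27 = 0  t=0,i=1
  ##.#. -> .   bit 26 = 0  t=0,i=7
  ##..# -> .   bit 25 = 0  t=1,i=7
  ##... -> .   bit 24 = 0  t=2,i=1
  #.### -> #   bit 23 = 1  t=0,i=2
  #.##. -> .   bit 22 = 0  t=1,i=2
  #.#.# -> .   bit 21 = 0  t=0,i=8
  #.#.. -> .   bit 20 = 0  t=6,i=13
  #..## -> .   bit 19 = 0  t=1,i=8
  #..#. -> #   bit 18 = 1  t=5,i=3
  #...# -> .   bit 17 = 0  t=3,i=13
  #.... -> #   bit 16 = 1  t=2,i=2
  .#### -> #   bit 15 = 1  t=0,i=3
  .###. -> #   bit 14 = 1  t=0,i=16
  .##.# -> .   bit 13 = 0  t=1,i=3
  .##.. -> .   bit 12 = 0  t=1,i=6
  .#.## -> #   bit 11 = 1  t=0,i=9
  .#.#. -> .   bit 10 = 0  t=6,i=12
  .#..# -> .   bit 9 = 0  t=6,i=1
  .#... -> #   bit 8 = 1  t=4,i=4
  ..### -> .   bit 7 = 0  t=1,i=9
  ..##. -> #   bit 6 = 1  t=3,i=15
  ..#.# -> #   bit 5 = 1  t=2,i=10
  ..#.. -> .   bit 4 = 0  t=4,i=3
  ...## -> #   bit 3 = 1  t=3,i=14
  ...#. -> .   bit 2 = 0  t=2,i=9
  ....# -> #   bit 1 = 1  t=2,i=8
  ..... -> #   bit 0 = 1  t=2,i=3
  bits 01100000100001011100100101101011 = 1619380587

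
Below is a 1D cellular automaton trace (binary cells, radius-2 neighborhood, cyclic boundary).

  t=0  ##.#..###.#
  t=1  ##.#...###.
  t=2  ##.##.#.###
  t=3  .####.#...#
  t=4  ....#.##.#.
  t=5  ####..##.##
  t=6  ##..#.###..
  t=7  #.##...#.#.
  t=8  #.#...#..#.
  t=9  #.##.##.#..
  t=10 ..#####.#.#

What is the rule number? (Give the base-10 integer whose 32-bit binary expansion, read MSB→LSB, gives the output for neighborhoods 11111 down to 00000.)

  nb #####: next=#  (t=2,i=10, bit31=1)
  nb ####.: next=.  (t=2,i=0, bit30=0)
  nb ###.#: next=#  (t=0,i=1, bit29=1)
  nb ###..: next=.  (t=5,i=3, bit28=0)
  nb ##.##: next=#  (t=0,i=9, bit27=1)
  nb ##.#.: next=.  (t=0,i=2, bit26=0)
  nb ##..#: next=#  (t=5,i=4, bit25=1)
  nb ##...: next=.  (t=7,i=4, bit24=0)
  nb #.###: next=.  (t=0,i=10, bit23=0)
  nb #.##.: next=#  (t=1,i=0, bit22=1)
  nb #.#.#: next=#  (t=2,i=6, bit21=1)
  nb #.#..: next=#  (t=0,i=3, bit20=1)
  nb #..##: next=.  (t=0,i=5, bit19=0)
  nb #..#.: next=#  (t=6,i=3, bit18=1)
  nb #...#: next=.  (t=1,i=5, bit17=0)
  nb #....: next=#  (t=4,i=0, bit16=1)
  nb .####: next=.  (t=2,i=9, bit15=0)
  nb .###.: next=#  (t=0,i=0, bit14=1)
  nb .##.#: next=#  (t=1,i=1, bit13=1)
  nb .##..: next=.  (t=6,i=1, bit12=0)
  nb .#.##: next=.  (t=2,i=7, bit11=0)
  nb .#.#.: next=.  (t=7,i=8, bit10=0)
  nb .#..#: next=.  (t=0,i=4, bit9=0)
  nb .#...: next=#  (t=1,i=4, bit8=1)
  nb ..###: next=.  (t=0,i=6, bit7=0)
  nb ..##.: next=#  (t=5,i=6, bit6=1)
  nb ..#.#: next=.  (t=3,i=10, bit5=0)
  nb ..#..: next=#  (t=8,i=6, bit4=1)
  nb ...##: next=#  (t=1,i=6, bit3=1)
  nb ...#.: next=#  (t=3,i=9, bit2=1)
  nb ....#: next=#  (t=4,i=2, bit1=1)
  nb .....: next=#  (t=4,i=1, bit0=1)
  bits 10101010011101010110000101011111 = 2859819359

2859819359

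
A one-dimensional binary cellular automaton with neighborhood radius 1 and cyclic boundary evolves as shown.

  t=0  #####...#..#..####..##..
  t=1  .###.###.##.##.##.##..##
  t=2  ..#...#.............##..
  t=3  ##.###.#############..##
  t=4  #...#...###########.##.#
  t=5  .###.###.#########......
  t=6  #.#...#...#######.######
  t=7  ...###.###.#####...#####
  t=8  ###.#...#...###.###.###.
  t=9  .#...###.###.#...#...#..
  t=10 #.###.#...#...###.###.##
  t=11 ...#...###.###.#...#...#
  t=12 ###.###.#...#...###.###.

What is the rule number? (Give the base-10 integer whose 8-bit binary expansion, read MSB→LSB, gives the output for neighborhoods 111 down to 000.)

147

  nb ###: next=#  (t=0,i=1, bit7=1)
  nb ##.: next=.  (t=0,i=4, bit6=0)
  nb #.#: next=.  (t=1,i=0, bit5=0)
  nb #..: next=#  (t=0,i=5, bit4=1)
  nb .##: next=.  (t=0,i=0, bit3=0)
  nb .#.: next=.  (t=0,i=8, bit2=0)
  nb ..#: next=#  (t=0,i=7, bit1=1)
  nb ...: next=#  (t=0,i=6, bit0=1)
  bits 10010011 = 147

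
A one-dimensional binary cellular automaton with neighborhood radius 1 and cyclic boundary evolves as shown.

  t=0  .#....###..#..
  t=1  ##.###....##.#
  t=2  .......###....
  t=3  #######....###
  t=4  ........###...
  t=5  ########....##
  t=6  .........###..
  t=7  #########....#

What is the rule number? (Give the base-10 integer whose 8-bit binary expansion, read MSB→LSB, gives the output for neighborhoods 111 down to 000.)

  [7] ### => .  t=0,i=7
  [6] ##. => .  t=0,i=8
  [5] #.# => .  t=1,i=2
  [4] #.. => .  t=0,i=2
  [3] .## => .  t=0,i=6
  [2] .#. => #  t=0,i=1
  [1] ..# => #  t=0,i=0
  [0] ... => #  t=0,i=3
  bits 00000111 = 7

7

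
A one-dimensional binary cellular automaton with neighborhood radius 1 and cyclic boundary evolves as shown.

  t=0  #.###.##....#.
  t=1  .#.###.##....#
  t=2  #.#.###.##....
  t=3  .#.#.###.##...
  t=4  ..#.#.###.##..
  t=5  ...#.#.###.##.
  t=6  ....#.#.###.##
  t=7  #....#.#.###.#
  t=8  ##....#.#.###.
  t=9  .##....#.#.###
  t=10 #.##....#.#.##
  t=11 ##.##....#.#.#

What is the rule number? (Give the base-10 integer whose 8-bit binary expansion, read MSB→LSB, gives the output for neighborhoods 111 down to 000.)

240

  [7] ### => #  t=0,i=3
  [6] ##. => #  t=0,i=4
  [5] #.# => #  t=0,i=1
  [4] #.. => #  t=0,i=8
  [3] .## => .  t=0,i=2
  [2] .#. => .  t=0,i=0
  [1] ..# => .  t=0,i=11
  [0] ... => .  t=0,i=9
  bits 11110000 = 240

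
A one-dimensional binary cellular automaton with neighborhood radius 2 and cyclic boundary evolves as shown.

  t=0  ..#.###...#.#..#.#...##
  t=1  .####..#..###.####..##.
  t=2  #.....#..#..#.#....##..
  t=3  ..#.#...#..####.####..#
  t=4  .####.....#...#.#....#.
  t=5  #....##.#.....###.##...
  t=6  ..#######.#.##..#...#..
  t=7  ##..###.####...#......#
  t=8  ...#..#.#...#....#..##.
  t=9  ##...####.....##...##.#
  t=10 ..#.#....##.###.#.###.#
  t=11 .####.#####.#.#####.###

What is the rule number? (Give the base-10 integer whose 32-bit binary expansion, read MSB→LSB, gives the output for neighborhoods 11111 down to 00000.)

  nb #####: next=#  (t=6,i=4, bit31=1)
  nb ####.: next=.  (t=1,i=3, bit30=0)
  nb ###.#: next=#  (t=1,i=12, bit29=1)
  nb ###..: next=.  (t=0,i=6, bit28=0)
  nb ##.##: next=.  (t=1,i=13, bit27=0)
  nb ##.#.: next=#  (t=5,i=7, bit26=1)
  nb ##..#: next=.  (t=0,i=0, bit25=0)
  nb ##...: next=#  (t=0,i=7, bit24=1)
  nb #.###: next=#  (t=0,i=4, bit23=1)
  nb #.##.: next=.  (t=5,i=18, bit22=0)
  nb #.#.#: next=#  (t=6,i=10, bit21=1)
  nb #.#..: next=#  (t=0,i=12, bit20=1)
  nb #..##: next=#  (t=1,i=0, bit19=1)
  nb #..#.: next=#  (t=0,i=1, bit18=1)
  nb #...#: next=.  (t=0,i=8, bit17=0)
  nb #....: next=#  (t=2,i=2, bit16=1)
  nb .####: next=.  (t=1,i=2, bit15=0)
  nb .###.: next=.  (t=0,i=5, bit14=0)
  nb .##.#: next=#  (t=5,i=6, bit13=1)
  nb .##..: next=.  (t=0,i=22, bit12=0)
  nb .#.##: next=#  (t=0,i=3, bit11=1)
  nb .#.#.: next=#  (t=0,i=11, bit10=1)
  nb .#..#: next=.  (t=0,i=13, bit9=0)
  nb .#...: next=.  (t=0,i=18, bit8=0)
  nb ..###: next=.  (t=1,i=1, bit7=0)
  nb ..##.: next=#  (t=0,i=21, bit6=1)
  nb ..#.#: next=#  (t=0,i=2, bit5=1)
  nb ..#..: next=.  (t=1,i=7, bit4=0)
  nb ...##: next=#  (t=0,i=20, bit3=1)
  nb ...#.: next=.  (t=0,i=9, bit2=0)
  nb ....#: next=#  (t=2,i=4, bit1=1)
  nb .....: next=.  (t=2,i=3, bit0=0)
  bits 10100101101111010010110001101010 = 2780638314

2780638314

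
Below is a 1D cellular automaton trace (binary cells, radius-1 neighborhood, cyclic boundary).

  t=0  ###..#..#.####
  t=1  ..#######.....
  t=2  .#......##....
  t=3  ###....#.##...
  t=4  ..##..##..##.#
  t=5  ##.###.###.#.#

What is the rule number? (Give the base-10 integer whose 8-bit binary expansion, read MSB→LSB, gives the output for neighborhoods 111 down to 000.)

86

  [7] ### => .  t=0,i=0
  [6] ##. => #  t=0,i=2
  [5] #.# => .  t=0,i=9
  [4] #.. => #  t=0,i=3
  [3] .## => .  t=0,i=10
  [2] .#. => #  t=0,i=5
  [1] ..# => #  t=0,i=4
  [0] ... => .  t=1,i=0
  bits 01010110 = 86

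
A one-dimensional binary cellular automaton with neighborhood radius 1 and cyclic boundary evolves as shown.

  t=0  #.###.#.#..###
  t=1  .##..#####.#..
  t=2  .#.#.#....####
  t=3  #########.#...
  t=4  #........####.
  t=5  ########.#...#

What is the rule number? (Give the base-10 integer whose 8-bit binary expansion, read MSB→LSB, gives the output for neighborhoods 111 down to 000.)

  ### -> .   bit 7 = 0  t=0,i=3
  ##. -> .   bit 6 = 0  t=0,i=0
  #.# -> #   bit 5 = 1  t=0,i=1
  #.. -> #   bit 4 = 1  t=0,i=9
  .## -> #   bit 3 = 1  t=0,i=2
  .#. -> #   bit 2 = 1  t=0,i=6
  ..# -> .   bit 1 = 0  t=0,i=10
  ... -> #   bit 0 = 1  t=1,i=13
  bits 00111101 = 61

61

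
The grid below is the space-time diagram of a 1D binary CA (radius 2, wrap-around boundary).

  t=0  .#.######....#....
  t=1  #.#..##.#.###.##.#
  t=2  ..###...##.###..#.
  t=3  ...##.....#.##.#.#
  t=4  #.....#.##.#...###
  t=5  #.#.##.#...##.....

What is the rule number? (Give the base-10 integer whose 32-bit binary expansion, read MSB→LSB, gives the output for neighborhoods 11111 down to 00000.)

3091025670

  [31] ##### => #  t=0,i=5
  [30] ####. => .  t=0,i=7
  [29] ###.# => #  t=1,i=12
  [28] ###.. => #  t=0,i=8
  [27] ##.## => #  t=1,i=13
  [26] ##.#. => .  t=1,i=1
  [25] ##..# => .  t=2,i=14
  [24] ##... => .  t=0,i=9
  [23] #.### => .  t=0,i=3
  [22] #.##. => .  t=1,i=14
  [21] #.#.# => #  t=1,i=8
  [20] #.#.. => #  t=1,i=2
  [19] #..## => #  t=1,i=4
  [18] #..#. => #  t=2,i=15
  [17] #...# => .  t=2,i=0
  [16] #.... => #  t=0,i=10
  [15] .#### => .  t=0,i=4
  [14] .###. => #  t=1,i=11
  [13] .##.# => .  t=1,i=0
  [12] .##.. => .  t=3,i=4
  [11] .#.## => #  t=0,i=2
  [10] .#.#. => #  t=3,i=16
  [9] .#..# => #  t=1,i=3
  [8] .#... => #  t=0,i=14
  [7] ..### => .  t=2,i=2
  [6] ..##. => .  t=1,i=5
  [5] ..#.# => .  t=0,i=1
  [4] ..#.. => .  t=0,i=13
  [3] ...## => .  t=2,i=1
  [2] ...#. => #  t=0,i=0
  [1] ....# => #  t=0,i=11
  [0] ..... => .  t=0,i=16
  bits 10111000001111010100111100000110 = 3091025670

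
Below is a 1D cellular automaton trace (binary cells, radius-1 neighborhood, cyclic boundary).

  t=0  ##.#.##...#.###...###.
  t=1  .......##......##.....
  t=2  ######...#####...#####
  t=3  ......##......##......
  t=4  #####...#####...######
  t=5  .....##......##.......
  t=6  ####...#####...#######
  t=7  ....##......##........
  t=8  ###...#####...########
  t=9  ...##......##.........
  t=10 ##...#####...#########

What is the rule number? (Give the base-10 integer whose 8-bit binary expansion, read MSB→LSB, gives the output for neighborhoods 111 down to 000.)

  ###|.  b7=0 t=0,i=13
  ##.|.  b6=0 t=0,i=1
  #.#|.  b5=0 t=0,i=2
  #..|#  b4=1 t=0,i=7
  .##|.  b3=0 t=0,i=0
  .#.|.  b2=0 t=0,i=3
  ..#|.  b1=0 t=0,i=9
  ...|#  b0=1 t=0,i=8
  bits 00010001 = 17

17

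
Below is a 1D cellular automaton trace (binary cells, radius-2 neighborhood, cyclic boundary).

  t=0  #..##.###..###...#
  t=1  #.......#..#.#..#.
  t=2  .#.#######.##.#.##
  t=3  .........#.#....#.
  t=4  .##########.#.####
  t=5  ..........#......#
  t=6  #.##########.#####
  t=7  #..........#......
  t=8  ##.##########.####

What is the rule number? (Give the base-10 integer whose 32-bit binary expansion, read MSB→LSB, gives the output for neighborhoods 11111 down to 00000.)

809506751

  ##### -> .   bit 31 = 0  t=2,i=5
  ####. -> .   bit 30 = 0  t=2,i=8
  ###.# -> #   bit 29 = 1  t=2,i=9
  ###.. -> #   bit 28 = 1  t=0,i=8
  ##.## -> .   bit 27 = 0  t=0,i=5
  ##.#. -> .   bit 26 = 0  t=2,i=0
  ##..# -> .   bit 25 = 0  t=0,i=1
  ##... -> .   bit 24 = 0  t=0,i=14
  #.### -> .   bit 23 = 0  t=0,i=6
  #.##. -> #   bit 22 = 1  t=2,i=11
  #.#.# -> .   bit 21 = 0  t=2,i=1
  #.#.. -> .   bit 20 = 0  t=1,i=0
  #..## -> .   bit 19 = 0  t=0,i=2
  #..#. -> .   bit 18 = 0  t=1,i=10
  #...# -> .   bit 17 = 0  t=0,i=15
  #.... -> .   bit 16 = 0  t=1,i=2
  .#### -> .   bit 15 = 0  t=2,i=4
  .###. -> .   bit 14 = 0  t=0,i=7
  .##.# -> .   bit 13 = 0  t=0,i=4
  .##.. -> #   bit 12 = 1  t=0,i=0
  .#.## -> .   bit 11 = 0  t=2,i=2
  .#.#. -> #   bit 10 = 1  t=1,i=12
  .#..# -> #   bit 9 = 1  t=1,i=9
  .#... -> #   bit 8 = 1  t=1,i=1
  ..### -> #   bit 7 = 1  t=0,i=11
  ..##. -> .   bit 6 = 0  t=0,i=3
  ..#.# -> #   bit 5 = 1  t=1,i=11
  ..#.. -> #   bit 4 = 1  t=1,i=8
  ...## -> #   bit 3 = 1  t=0,i=16
  ...#. -> #   bit 2 = 1  t=1,i=7
  ....# -> #   bit 1 = 1  t=1,i=6
  ..... -> #   bit 0 = 1  t=1,i=3
  bits 00110000010000000001011110111111 = 809506751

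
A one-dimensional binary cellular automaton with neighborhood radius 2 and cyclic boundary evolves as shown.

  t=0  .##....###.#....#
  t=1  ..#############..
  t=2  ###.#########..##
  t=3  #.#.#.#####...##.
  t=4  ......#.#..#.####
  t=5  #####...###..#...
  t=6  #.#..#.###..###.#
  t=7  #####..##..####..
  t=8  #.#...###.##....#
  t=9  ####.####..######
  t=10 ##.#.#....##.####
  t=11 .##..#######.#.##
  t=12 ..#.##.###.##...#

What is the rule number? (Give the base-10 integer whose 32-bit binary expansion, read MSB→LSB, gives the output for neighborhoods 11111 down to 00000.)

  [31] ##### => #  t=1,i=4
  [30] ####. => .  t=1,i=13
  [29] ###.# => #  t=0,i=9
  [28] ###.. => .  t=1,i=14
  [27] ##.## => .  t=2,i=3
  [26] ##.#. => #  t=0,i=10
  [25] ##..# => .  t=2,i=13
  [24] ##... => #  t=0,i=3
  [23] #.### => #  t=2,i=4
  [22] #.##. => .  t=0,i=1
  [21] #.#.# => .  t=3,i=0
  [20] #.#.. => #  t=0,i=11
  [19] #..## => #  t=2,i=14
  [18] #..#. => #  t=4,i=10
  [17] #...# => .  t=3,i=12
  [16] #.... => #  t=0,i=4
  [15] .#### => .  t=1,i=3
  [14] .###. => #  t=0,i=8
  [13] .##.# => #  t=3,i=15
  [12] .##.. => #  t=0,i=2
  [11] .#.## => .  t=0,i=0
  [10] .#.#. => .  t=3,i=1
  [9] .#..# => #  t=4,i=9
  [8] .#... => #  t=0,i=12
  [7] ..### => #  t=0,i=7
  [6] ..##. => #  t=3,i=14
  [5] ..#.# => .  t=0,i=16
  [4] ..#.. => #  t=5,i=13
  [3] ...## => #  t=0,i=6
  [2] ...#. => .  t=0,i=15
  [1] ....# => #  t=0,i=5
  [0] ..... => #  t=4,i=2
  bits 10100101100111010111001111011011 = 2778559451

2778559451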